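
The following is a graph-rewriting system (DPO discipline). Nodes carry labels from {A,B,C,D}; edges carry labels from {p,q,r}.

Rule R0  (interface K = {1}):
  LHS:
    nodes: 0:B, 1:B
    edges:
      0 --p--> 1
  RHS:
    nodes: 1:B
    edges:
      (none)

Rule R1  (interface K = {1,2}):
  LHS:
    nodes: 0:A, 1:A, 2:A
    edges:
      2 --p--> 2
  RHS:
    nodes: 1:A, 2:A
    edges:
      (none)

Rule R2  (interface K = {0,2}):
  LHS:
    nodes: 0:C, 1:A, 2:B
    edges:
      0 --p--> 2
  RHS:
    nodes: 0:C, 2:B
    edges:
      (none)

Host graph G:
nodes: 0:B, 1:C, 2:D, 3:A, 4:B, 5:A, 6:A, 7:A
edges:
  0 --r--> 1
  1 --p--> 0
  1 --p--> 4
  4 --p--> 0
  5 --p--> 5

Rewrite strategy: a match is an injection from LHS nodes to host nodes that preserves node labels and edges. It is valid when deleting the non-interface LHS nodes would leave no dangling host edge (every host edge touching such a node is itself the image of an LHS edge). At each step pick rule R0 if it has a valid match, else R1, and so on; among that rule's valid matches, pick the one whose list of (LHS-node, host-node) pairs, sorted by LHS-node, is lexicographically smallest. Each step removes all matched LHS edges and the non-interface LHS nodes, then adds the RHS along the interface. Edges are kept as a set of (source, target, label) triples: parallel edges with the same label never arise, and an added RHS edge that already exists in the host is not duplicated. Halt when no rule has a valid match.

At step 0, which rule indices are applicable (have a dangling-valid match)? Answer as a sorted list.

Answer: [R1,R2]

Rewrite trace:
R0: no valid match — 1 raw match, all fail dangling condition
R1: 6 valid matches — {0↦3, 1↦6, 2↦5}, {0↦3, 1↦7, 2↦5}, {0↦6, 1↦3, 2↦5} (+3 more)
R2: 6 valid matches — {0↦1, 1↦3, 2↦0}, {0↦1, 1↦3, 2↦4}, {0↦1, 1↦6, 2↦0} (+3 more)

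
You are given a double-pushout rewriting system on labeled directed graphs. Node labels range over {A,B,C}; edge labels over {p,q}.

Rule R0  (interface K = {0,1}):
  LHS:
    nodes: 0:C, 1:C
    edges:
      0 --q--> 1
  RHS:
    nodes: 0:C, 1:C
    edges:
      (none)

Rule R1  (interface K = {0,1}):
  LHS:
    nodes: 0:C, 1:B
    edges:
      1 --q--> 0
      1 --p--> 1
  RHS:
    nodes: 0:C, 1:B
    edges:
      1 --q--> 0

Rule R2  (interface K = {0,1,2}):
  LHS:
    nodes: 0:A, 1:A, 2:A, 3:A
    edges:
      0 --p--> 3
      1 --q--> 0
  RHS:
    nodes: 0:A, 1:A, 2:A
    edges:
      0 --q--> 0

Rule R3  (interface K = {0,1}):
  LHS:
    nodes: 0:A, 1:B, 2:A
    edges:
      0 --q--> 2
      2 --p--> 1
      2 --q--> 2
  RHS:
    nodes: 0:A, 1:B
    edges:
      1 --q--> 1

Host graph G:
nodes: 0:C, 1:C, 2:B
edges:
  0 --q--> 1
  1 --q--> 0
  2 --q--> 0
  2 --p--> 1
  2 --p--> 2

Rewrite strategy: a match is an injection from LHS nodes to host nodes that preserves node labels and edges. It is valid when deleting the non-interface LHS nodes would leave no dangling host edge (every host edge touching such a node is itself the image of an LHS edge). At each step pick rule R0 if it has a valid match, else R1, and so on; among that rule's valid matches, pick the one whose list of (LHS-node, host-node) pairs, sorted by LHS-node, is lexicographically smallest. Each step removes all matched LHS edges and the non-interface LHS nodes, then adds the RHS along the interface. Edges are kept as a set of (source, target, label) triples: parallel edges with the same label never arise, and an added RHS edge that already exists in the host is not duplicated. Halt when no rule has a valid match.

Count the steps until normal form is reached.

Answer: 3

Rewrite trace:
start.  V:3 E:5  edges: 0-q->1 1-q->0 2-q->0 2-p->1 2-p->2
1. fire R0 via {0↦0, 1↦1}  →  V:3 E:4  edges: 1-q->0 2-q->0 2-p->1 2-p->2
2. fire R0 via {0↦1, 1↦0}  →  V:3 E:3  edges: 2-q->0 2-p->1 2-p->2
3. fire R1 via {0↦0, 1↦2}  →  V:3 E:2  edges: 2-q->0 2-p->1
halt: no rule applies after step 3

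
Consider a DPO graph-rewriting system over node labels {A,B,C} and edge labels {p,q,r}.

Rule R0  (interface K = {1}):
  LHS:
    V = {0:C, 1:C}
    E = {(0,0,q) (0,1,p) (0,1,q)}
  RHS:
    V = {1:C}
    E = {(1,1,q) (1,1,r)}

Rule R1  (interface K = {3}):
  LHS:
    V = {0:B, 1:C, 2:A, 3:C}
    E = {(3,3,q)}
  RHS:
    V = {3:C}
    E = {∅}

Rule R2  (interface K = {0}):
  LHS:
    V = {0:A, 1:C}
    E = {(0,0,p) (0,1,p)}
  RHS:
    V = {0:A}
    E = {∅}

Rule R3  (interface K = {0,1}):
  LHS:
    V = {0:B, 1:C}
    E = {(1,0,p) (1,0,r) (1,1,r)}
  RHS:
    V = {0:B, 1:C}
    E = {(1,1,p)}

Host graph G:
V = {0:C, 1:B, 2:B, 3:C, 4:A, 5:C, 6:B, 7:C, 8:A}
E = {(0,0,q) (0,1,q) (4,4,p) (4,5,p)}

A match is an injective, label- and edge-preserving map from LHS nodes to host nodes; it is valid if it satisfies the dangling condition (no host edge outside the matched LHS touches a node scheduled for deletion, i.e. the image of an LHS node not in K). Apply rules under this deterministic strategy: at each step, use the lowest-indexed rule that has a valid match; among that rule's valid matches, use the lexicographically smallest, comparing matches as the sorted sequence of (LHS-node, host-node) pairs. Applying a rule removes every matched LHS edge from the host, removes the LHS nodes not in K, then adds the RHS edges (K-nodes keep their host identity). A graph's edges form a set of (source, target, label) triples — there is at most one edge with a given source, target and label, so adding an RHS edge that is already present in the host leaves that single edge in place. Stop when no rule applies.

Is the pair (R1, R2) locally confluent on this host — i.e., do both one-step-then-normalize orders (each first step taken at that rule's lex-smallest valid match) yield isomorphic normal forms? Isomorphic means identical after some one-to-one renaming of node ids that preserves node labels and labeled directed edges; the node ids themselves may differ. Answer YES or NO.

branch R1-first: apply at {0↦2, 1↦3, 2↦8, 3↦0} → |E|=3, then 1 more step(s) → NF |V|=5 |E|=1 V={0:C, 1:B, 4:A, 6:B, 7:C} E=0-q->1
branch R2-first: apply at {0↦4, 1↦5} → |E|=2, then 1 more step(s) → NF |V|=5 |E|=1 V={0:C, 1:B, 6:B, 7:C, 8:A} E=0-q->1
graphs isomorphic (equal up to label-preserving node renaming)

Answer: YES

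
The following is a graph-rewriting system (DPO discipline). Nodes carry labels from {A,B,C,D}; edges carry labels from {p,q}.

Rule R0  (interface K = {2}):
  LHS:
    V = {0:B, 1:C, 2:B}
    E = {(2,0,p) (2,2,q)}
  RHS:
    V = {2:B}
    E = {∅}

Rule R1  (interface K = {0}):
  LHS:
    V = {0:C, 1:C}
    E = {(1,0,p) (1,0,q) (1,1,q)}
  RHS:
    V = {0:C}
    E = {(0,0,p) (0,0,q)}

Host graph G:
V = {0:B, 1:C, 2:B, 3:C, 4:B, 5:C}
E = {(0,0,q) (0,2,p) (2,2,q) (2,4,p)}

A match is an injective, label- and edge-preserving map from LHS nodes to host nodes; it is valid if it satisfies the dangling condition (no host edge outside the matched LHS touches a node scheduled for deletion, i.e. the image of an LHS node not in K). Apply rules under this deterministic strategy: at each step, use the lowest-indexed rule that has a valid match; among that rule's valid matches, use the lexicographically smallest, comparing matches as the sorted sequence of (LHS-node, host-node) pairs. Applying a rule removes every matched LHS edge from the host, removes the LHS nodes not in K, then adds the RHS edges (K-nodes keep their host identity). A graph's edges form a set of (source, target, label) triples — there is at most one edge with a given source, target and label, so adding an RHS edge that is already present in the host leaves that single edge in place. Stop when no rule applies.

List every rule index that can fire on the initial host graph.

Answer: [R0]

Rewrite trace:
R0: 3 valid matches — {0↦4, 1↦1, 2↦2}, {0↦4, 1↦3, 2↦2}, {0↦4, 1↦5, 2↦2}
R1: no valid match — LHS pattern not found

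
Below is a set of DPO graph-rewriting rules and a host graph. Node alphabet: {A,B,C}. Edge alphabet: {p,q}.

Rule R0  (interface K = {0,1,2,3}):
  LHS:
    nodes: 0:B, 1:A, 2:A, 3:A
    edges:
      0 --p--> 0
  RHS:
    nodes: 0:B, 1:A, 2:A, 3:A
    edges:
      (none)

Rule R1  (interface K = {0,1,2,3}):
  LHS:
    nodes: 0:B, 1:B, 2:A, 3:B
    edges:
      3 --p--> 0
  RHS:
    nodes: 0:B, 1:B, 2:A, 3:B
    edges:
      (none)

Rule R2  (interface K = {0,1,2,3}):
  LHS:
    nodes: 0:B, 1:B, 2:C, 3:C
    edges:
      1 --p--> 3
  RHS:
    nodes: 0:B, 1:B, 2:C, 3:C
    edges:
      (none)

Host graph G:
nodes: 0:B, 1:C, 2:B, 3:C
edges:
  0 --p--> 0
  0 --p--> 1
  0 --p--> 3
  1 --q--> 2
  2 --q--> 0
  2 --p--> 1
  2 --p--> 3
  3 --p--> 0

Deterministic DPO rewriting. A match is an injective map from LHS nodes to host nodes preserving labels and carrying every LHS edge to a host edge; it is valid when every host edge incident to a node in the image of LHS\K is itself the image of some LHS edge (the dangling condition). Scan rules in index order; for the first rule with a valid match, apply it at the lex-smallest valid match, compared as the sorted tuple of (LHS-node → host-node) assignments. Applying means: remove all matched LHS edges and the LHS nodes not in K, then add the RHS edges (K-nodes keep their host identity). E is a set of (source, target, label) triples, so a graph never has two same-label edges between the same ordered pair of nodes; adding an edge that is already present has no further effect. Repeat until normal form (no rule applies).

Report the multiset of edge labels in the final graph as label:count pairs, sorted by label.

Answer: p:2 q:2

Rewrite trace:
initial: |V|=4 |E|=8  E = 0-p->0 0-p->1 0-p->3 1-q->2 2-q->0 2-p->1 2-p->3 3-p->0
step 1: apply R2 at {0↦0, 1↦2, 2↦1, 3↦3}  → |V|=4 |E|=7  E = 0-p->0 0-p->1 0-p->3 1-q->2 2-q->0 2-p->1 3-p->0
step 2: apply R2 at {0↦0, 1↦2, 2↦3, 3↦1}  → |V|=4 |E|=6  E = 0-p->0 0-p->1 0-p->3 1-q->2 2-q->0 3-p->0
step 3: apply R2 at {0↦2, 1↦0, 2↦1, 3↦3}  → |V|=4 |E|=5  E = 0-p->0 0-p->1 1-q->2 2-q->0 3-p->0
step 4: apply R2 at {0↦2, 1↦0, 2↦3, 3↦1}  → |V|=4 |E|=4  E = 0-p->0 1-q->2 2-q->0 3-p->0
halt: no rule applies after step 4
NF edges: [(0, 0, 'p'), (1, 2, 'q'), (2, 0, 'q'), (3, 0, 'p')]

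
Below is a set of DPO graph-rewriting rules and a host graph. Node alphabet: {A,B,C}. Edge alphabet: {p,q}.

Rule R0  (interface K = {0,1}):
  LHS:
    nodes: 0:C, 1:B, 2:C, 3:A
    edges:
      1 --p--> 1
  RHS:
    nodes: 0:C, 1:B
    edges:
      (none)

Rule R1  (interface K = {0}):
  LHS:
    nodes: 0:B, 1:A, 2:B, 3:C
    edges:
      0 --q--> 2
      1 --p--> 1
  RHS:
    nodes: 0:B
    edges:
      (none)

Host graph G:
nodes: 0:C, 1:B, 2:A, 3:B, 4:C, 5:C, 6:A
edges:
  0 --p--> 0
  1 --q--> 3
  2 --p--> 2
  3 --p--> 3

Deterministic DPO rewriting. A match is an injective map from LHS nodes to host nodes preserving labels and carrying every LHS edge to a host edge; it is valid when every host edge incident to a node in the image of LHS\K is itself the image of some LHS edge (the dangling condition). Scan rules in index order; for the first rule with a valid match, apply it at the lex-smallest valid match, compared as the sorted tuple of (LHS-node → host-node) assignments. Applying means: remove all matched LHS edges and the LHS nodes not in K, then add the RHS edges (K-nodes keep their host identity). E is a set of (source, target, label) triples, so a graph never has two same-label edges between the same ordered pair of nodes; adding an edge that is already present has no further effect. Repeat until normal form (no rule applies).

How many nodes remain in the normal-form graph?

[0] host  ⇒  7 nodes, 4 edges  {0-p->0 1-q->3 2-p->2 3-p->3}
[1] R0 @ {0↦0, 1↦3, 2↦4, 3↦6}  ⇒  5 nodes, 3 edges  {0-p->0 1-q->3 2-p->2}
[2] R1 @ {0↦1, 1↦2, 2↦3, 3↦5}  ⇒  2 nodes, 1 edges  {0-p->0}
halt: no rule applies after step 2
NF nodes: {0:C, 1:B}

Answer: 2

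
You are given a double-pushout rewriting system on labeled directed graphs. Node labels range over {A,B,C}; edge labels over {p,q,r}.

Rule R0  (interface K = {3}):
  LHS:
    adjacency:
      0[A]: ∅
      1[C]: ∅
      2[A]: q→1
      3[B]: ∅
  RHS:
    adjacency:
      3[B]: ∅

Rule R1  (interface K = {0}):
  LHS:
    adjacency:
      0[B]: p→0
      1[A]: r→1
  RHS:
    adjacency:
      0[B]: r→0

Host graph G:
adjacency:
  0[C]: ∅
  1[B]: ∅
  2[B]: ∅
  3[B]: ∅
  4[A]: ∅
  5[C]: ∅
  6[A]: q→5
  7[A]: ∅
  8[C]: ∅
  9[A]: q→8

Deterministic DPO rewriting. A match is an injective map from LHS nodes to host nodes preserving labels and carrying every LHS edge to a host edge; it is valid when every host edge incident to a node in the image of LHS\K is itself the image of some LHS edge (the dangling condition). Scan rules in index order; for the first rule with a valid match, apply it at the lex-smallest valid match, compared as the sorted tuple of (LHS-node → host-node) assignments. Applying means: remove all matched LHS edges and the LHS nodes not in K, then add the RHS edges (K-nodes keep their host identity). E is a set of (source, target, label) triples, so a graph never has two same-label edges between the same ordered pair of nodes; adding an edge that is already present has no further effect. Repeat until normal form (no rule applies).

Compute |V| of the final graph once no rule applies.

Answer: 4

Rewrite trace:
start.  V:10 E:2  edges: 6-q->5 9-q->8
1. fire R0 via {0↦4, 1↦5, 2↦6, 3↦1}  →  V:7 E:1  edges: 9-q->8
2. fire R0 via {0↦7, 1↦8, 2↦9, 3↦1}  →  V:4 E:0  edges: ∅
halt: no rule applies after step 2
NF nodes: {0:C, 1:B, 2:B, 3:B}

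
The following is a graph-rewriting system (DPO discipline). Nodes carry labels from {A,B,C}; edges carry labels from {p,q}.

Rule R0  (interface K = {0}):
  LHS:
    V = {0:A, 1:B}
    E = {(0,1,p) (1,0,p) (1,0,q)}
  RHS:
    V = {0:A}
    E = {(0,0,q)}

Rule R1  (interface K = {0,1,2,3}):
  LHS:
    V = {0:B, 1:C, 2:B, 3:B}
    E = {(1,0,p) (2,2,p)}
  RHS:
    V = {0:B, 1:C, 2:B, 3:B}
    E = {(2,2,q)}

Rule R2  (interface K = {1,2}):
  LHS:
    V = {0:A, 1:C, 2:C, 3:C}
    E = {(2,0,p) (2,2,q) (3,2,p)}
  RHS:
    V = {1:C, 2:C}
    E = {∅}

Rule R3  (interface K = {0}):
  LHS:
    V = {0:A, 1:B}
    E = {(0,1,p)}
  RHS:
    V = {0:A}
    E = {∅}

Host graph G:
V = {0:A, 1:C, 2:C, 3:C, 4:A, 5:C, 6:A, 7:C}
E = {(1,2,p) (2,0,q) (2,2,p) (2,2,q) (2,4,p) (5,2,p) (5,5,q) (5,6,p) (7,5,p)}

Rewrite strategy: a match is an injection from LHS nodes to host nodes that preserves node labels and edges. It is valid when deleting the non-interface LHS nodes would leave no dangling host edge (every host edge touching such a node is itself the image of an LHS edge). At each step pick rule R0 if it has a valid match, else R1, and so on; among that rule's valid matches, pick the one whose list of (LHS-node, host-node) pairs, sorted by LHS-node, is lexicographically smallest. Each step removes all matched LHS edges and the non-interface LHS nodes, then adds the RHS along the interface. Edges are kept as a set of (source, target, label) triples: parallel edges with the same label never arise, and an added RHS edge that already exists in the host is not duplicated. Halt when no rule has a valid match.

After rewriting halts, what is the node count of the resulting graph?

start.  V:8 E:9  edges: 1-p->2 2-q->0 2-p->2 2-q->2 2-p->4 5-p->2 5-q->5 5-p->6 7-p->5
1. fire R2 via {0↦4, 1↦3, 2↦2, 3↦1}  →  V:6 E:6  edges: 2-q->0 2-p->2 5-p->2 5-q->5 5-p->6 7-p->5
2. fire R2 via {0↦6, 1↦2, 2↦5, 3↦7}  →  V:4 E:3  edges: 2-q->0 2-p->2 5-p->2
normal form: no rule applies after step 2
NF nodes: {0:A, 2:C, 3:C, 5:C}

Answer: 4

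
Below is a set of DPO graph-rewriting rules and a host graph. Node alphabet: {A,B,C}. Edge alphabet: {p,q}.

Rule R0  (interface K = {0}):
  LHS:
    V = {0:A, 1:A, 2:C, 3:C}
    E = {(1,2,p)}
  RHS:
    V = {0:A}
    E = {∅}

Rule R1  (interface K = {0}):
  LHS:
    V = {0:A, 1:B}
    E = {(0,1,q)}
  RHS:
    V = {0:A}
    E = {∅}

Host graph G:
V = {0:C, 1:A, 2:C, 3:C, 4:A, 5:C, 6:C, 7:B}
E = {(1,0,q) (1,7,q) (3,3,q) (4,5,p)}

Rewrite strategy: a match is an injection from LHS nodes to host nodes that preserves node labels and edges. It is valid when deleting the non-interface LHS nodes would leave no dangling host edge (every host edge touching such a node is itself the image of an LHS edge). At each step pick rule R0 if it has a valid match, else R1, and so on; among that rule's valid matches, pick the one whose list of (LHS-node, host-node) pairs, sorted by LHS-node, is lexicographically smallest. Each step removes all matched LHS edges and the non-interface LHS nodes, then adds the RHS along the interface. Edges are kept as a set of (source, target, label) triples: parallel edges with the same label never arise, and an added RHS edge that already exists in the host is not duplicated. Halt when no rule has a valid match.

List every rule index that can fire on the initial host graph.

R0: 2 valid matches — {0↦1, 1↦4, 2↦5, 3↦2}, {0↦1, 1↦4, 2↦5, 3↦6}
R1: 1 valid match — {0↦1, 1↦7}

Answer: [R0,R1]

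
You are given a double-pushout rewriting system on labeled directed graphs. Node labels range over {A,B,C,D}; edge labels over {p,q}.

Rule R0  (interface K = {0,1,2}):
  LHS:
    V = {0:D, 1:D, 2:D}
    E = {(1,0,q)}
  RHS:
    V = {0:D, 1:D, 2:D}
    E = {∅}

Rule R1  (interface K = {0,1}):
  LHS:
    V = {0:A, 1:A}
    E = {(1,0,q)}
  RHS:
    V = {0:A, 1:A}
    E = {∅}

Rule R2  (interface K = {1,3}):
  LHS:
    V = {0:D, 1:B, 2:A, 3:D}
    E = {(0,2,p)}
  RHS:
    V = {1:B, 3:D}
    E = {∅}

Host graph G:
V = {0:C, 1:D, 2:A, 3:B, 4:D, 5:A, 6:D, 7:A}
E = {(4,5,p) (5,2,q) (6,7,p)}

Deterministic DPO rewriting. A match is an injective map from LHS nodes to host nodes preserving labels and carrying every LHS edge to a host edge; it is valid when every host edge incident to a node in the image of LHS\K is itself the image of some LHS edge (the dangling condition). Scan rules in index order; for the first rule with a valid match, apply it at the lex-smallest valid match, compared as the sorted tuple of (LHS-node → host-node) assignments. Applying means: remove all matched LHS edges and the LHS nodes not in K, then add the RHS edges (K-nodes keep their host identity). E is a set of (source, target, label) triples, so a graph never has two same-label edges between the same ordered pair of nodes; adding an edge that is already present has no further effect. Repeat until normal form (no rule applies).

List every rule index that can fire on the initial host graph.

Answer: [R1,R2]

Steps:
R0: no valid match — LHS pattern not found
R1: 1 valid match — {0↦2, 1↦5}
R2: 2 valid matches — {0↦6, 1↦3, 2↦7, 3↦1}, {0↦6, 1↦3, 2↦7, 3↦4}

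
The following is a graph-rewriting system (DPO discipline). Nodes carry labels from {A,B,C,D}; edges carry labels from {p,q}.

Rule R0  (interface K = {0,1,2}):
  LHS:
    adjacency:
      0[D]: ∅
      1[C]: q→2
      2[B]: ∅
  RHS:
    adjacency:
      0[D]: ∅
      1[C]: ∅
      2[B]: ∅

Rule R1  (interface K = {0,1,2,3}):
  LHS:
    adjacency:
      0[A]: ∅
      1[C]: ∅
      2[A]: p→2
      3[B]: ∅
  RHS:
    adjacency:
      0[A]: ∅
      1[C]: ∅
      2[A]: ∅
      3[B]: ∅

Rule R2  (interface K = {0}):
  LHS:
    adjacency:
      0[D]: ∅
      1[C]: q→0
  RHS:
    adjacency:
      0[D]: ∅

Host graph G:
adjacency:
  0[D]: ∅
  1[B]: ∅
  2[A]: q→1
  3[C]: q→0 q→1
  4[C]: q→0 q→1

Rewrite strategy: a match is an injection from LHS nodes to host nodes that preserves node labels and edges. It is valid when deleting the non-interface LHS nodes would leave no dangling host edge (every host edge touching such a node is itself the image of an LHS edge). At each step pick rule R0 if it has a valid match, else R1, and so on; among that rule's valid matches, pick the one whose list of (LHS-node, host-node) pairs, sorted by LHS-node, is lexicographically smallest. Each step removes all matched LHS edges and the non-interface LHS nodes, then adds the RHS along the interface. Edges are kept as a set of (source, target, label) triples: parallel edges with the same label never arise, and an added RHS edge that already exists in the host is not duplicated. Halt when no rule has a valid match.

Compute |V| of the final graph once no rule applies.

Answer: 3

Derivation:
initial: |V|=5 |E|=5  E = 2-q->1 3-q->0 3-q->1 4-q->0 4-q->1
step 1: apply R0 at {0↦0, 1↦3, 2↦1}  → |V|=5 |E|=4  E = 2-q->1 3-q->0 4-q->0 4-q->1
step 2: apply R0 at {0↦0, 1↦4, 2↦1}  → |V|=5 |E|=3  E = 2-q->1 3-q->0 4-q->0
step 3: apply R2 at {0↦0, 1↦3}  → |V|=4 |E|=2  E = 2-q->1 4-q->0
step 4: apply R2 at {0↦0, 1↦4}  → |V|=3 |E|=1  E = 2-q->1
normal form: no rule applies after step 4
NF nodes: {0:D, 1:B, 2:A}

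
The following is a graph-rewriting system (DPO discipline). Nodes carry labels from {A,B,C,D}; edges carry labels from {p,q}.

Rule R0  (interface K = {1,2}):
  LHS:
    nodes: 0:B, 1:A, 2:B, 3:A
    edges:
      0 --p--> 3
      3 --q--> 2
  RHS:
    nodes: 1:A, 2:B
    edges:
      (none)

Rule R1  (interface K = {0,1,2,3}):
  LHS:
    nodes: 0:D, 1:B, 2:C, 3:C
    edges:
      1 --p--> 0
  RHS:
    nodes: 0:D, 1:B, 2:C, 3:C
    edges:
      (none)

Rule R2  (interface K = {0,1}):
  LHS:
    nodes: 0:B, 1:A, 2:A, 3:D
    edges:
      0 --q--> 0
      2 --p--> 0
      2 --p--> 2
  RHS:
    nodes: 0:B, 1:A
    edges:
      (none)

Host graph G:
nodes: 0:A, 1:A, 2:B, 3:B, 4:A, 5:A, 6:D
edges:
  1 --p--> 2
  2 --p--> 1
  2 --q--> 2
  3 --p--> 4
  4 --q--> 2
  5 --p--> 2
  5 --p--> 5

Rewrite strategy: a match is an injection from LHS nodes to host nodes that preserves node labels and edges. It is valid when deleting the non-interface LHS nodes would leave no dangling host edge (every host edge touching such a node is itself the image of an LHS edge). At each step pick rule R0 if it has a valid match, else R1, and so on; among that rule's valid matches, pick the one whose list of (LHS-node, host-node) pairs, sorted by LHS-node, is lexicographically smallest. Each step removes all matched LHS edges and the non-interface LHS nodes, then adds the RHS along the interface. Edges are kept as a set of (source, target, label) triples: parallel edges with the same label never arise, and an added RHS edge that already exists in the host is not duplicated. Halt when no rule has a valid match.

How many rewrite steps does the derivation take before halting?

Answer: 2

Steps:
[0] host  ⇒  7 nodes, 7 edges  {1-p->2 2-p->1 2-q->2 3-p->4 4-q->2 5-p->2 5-p->5}
[1] R0 @ {0↦3, 1↦0, 2↦2, 3↦4}  ⇒  5 nodes, 5 edges  {1-p->2 2-p->1 2-q->2 5-p->2 5-p->5}
[2] R2 @ {0↦2, 1↦0, 2↦5, 3↦6}  ⇒  3 nodes, 2 edges  {1-p->2 2-p->1}
normal form: no rule applies after step 2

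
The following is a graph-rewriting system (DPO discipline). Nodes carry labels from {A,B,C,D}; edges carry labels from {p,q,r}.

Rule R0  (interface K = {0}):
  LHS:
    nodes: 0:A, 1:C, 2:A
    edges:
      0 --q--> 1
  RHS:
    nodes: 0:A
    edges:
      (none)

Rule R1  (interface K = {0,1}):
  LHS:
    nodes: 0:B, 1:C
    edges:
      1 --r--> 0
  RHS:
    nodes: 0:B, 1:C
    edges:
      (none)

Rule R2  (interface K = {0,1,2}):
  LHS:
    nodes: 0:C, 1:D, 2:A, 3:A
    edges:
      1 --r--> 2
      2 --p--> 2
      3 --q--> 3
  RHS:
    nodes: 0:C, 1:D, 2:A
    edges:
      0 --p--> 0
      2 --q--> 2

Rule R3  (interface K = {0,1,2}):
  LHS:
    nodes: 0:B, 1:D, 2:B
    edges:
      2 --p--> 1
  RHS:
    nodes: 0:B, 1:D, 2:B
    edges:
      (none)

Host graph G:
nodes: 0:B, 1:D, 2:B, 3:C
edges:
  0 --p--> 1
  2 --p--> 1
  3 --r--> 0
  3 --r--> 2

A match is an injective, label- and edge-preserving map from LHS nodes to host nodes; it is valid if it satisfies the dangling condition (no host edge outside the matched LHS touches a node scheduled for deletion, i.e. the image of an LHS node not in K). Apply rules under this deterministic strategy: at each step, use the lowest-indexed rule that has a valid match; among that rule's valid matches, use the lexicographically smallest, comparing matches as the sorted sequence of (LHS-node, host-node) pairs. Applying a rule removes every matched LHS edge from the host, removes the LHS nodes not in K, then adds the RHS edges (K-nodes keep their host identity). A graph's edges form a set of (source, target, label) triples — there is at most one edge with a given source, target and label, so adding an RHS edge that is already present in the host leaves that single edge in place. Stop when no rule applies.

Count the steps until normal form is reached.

Answer: 4

Steps:
start.  V:4 E:4  edges: 0-p->1 2-p->1 3-r->0 3-r->2
1. fire R1 via {0↦0, 1↦3}  →  V:4 E:3  edges: 0-p->1 2-p->1 3-r->2
2. fire R1 via {0↦2, 1↦3}  →  V:4 E:2  edges: 0-p->1 2-p->1
3. fire R3 via {0↦0, 1↦1, 2↦2}  →  V:4 E:1  edges: 0-p->1
4. fire R3 via {0↦2, 1↦1, 2↦0}  →  V:4 E:0  edges: ∅
halt: no rule applies after step 4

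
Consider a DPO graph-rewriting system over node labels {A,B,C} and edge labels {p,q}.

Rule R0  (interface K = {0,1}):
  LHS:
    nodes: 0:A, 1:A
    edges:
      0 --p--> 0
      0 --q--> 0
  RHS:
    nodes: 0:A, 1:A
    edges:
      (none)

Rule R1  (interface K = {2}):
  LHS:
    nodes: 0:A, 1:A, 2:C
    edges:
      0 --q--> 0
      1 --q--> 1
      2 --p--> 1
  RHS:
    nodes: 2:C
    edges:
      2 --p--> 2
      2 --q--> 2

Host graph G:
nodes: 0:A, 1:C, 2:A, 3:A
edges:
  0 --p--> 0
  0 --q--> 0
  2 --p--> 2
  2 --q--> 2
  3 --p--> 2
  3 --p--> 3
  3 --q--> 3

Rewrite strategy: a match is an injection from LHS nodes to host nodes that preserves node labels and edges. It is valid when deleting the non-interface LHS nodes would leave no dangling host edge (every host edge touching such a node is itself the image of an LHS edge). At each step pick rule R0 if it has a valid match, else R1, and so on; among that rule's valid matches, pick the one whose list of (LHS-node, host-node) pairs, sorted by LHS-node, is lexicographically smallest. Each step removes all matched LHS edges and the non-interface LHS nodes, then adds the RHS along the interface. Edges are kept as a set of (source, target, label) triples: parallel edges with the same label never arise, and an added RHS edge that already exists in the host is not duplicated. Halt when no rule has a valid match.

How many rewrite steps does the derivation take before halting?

initial: |V|=4 |E|=7  E = 0-p->0 0-q->0 2-p->2 2-q->2 3-p->2 3-p->3 3-q->3
step 1: apply R0 at {0↦0, 1↦2}  → |V|=4 |E|=5  E = 2-p->2 2-q->2 3-p->2 3-p->3 3-q->3
step 2: apply R0 at {0↦2, 1↦0}  → |V|=4 |E|=3  E = 3-p->2 3-p->3 3-q->3
step 3: apply R0 at {0↦3, 1↦0}  → |V|=4 |E|=1  E = 3-p->2
final graph: no rule applies after step 3

Answer: 3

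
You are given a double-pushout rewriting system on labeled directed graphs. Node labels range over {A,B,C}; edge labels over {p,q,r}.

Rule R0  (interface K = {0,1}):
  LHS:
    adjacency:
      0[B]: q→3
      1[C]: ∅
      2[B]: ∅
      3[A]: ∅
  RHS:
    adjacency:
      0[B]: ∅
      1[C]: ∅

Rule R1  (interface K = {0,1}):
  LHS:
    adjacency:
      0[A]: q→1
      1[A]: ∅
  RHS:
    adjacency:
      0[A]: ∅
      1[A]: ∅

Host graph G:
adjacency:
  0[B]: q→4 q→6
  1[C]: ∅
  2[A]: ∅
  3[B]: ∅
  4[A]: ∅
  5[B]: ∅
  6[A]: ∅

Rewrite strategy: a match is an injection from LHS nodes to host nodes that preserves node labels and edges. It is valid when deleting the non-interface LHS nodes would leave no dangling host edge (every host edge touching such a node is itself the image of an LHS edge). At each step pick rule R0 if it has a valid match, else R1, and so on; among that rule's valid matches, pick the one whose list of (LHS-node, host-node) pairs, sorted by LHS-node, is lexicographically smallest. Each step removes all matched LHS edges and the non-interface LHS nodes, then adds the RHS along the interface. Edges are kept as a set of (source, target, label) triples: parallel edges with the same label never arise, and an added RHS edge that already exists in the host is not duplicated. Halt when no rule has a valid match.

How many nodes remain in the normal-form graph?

initial: |V|=7 |E|=2  E = 0-q->4 0-q->6
step 1: apply R0 at {0↦0, 1↦1, 2↦3, 3↦4}  → |V|=5 |E|=1  E = 0-q->6
step 2: apply R0 at {0↦0, 1↦1, 2↦5, 3↦6}  → |V|=3 |E|=0  E = ∅
normal form: no rule applies after step 2
NF nodes: {0:B, 1:C, 2:A}

Answer: 3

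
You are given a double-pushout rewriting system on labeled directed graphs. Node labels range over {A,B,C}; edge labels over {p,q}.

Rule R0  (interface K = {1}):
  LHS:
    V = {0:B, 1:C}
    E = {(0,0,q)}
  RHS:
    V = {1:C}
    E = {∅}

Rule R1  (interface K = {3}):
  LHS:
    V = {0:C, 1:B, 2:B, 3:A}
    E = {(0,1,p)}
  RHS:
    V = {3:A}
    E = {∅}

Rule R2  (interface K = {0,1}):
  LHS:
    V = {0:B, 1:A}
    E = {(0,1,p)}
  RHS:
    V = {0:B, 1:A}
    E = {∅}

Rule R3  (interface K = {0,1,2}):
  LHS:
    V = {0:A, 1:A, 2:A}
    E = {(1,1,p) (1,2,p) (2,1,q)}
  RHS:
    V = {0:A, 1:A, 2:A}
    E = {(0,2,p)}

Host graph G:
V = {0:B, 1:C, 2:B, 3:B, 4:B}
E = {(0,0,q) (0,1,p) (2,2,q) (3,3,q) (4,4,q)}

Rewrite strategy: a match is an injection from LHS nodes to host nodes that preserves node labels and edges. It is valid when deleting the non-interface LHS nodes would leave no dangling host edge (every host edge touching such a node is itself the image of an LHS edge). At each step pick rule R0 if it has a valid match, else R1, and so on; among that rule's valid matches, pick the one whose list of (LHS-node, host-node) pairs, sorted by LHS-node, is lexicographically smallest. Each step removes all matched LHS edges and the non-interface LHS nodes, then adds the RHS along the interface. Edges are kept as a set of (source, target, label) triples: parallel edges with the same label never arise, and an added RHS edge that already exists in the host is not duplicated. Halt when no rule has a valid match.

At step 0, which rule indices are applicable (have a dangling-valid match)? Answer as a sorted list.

Answer: [R0]

Derivation:
R0: 3 valid matches — {0↦2, 1↦1}, {0↦3, 1↦1}, {0↦4, 1↦1}
R1: no valid match — LHS pattern not found
R2: no valid match — LHS pattern not found
R3: no valid match — LHS pattern not found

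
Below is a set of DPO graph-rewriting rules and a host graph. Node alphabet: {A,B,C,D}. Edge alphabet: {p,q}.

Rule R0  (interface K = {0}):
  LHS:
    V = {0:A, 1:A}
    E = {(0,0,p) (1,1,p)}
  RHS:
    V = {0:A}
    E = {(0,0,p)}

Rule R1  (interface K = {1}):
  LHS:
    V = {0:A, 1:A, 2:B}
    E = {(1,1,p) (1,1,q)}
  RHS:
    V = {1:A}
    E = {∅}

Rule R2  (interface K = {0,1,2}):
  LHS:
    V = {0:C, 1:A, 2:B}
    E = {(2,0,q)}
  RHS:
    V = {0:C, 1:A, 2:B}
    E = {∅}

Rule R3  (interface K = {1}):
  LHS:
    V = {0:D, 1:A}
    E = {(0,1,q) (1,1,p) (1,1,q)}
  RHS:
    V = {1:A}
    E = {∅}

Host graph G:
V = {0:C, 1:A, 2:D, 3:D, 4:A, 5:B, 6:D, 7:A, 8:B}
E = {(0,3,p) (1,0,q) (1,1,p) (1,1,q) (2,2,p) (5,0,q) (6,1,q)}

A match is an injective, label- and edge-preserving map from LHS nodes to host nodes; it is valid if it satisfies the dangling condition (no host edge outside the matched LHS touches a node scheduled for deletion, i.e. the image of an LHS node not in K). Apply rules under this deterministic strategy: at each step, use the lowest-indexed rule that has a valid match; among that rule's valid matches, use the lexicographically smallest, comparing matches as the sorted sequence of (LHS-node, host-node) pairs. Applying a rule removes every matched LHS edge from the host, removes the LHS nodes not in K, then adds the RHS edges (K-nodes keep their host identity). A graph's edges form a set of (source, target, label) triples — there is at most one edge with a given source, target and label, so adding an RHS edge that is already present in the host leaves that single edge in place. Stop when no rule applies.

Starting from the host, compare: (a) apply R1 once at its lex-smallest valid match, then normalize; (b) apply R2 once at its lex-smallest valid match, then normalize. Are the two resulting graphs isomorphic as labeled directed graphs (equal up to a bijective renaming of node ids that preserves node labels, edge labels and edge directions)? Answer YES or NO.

Answer: YES

Rewrite trace:
branch R1-first: apply at {0↦4, 1↦1, 2↦8} → |E|=5, then 1 more step(s) → NF |V|=7 |E|=4 V={0:C, 1:A, 2:D, 3:D, 5:B, 6:D, 7:A} E=0-p->3 1-q->0 2-p->2 6-q->1
branch R2-first: apply at {0↦0, 1↦1, 2↦5} → |E|=6, then 1 more step(s) → NF |V|=7 |E|=4 V={0:C, 1:A, 2:D, 3:D, 6:D, 7:A, 8:B} E=0-p->3 1-q->0 2-p->2 6-q->1
graphs isomorphic (equal up to label-preserving node renaming)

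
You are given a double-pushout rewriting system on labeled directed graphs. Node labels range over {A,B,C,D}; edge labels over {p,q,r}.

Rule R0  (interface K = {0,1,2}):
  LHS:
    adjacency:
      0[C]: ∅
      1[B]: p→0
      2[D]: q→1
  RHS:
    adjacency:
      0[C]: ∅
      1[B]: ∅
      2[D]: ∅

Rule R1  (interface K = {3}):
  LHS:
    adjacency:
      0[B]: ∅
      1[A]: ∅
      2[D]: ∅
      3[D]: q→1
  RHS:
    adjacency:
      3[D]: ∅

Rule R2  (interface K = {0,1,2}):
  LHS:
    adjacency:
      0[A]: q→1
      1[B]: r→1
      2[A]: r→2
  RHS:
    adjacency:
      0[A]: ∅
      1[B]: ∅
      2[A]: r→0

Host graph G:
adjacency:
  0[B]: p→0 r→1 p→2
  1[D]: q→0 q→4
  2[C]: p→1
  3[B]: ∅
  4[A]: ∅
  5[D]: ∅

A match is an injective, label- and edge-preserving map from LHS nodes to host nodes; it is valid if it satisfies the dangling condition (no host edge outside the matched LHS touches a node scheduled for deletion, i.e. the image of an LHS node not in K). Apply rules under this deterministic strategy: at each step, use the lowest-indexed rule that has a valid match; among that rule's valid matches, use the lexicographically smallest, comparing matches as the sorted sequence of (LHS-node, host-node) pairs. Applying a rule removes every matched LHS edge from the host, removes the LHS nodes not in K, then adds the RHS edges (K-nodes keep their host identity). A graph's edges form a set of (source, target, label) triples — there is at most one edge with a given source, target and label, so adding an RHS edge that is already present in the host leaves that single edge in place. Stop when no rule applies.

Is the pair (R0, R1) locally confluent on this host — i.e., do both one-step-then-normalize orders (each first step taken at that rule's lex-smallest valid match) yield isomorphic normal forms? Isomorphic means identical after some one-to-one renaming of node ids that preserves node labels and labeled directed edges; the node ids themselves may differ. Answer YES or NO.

Answer: YES

Rewrite trace:
branch R0-first: apply at {0↦2, 1↦0, 2↦1} → |E|=4, then 1 more step(s) → NF |V|=3 |E|=3 V={0:B, 1:D, 2:C} E=0-p->0 0-r->1 2-p->1
branch R1-first: apply at {0↦3, 1↦4, 2↦5, 3↦1} → |E|=5, then 1 more step(s) → NF |V|=3 |E|=3 V={0:B, 1:D, 2:C} E=0-p->0 0-r->1 2-p->1
graphs isomorphic (equal up to label-preserving node renaming)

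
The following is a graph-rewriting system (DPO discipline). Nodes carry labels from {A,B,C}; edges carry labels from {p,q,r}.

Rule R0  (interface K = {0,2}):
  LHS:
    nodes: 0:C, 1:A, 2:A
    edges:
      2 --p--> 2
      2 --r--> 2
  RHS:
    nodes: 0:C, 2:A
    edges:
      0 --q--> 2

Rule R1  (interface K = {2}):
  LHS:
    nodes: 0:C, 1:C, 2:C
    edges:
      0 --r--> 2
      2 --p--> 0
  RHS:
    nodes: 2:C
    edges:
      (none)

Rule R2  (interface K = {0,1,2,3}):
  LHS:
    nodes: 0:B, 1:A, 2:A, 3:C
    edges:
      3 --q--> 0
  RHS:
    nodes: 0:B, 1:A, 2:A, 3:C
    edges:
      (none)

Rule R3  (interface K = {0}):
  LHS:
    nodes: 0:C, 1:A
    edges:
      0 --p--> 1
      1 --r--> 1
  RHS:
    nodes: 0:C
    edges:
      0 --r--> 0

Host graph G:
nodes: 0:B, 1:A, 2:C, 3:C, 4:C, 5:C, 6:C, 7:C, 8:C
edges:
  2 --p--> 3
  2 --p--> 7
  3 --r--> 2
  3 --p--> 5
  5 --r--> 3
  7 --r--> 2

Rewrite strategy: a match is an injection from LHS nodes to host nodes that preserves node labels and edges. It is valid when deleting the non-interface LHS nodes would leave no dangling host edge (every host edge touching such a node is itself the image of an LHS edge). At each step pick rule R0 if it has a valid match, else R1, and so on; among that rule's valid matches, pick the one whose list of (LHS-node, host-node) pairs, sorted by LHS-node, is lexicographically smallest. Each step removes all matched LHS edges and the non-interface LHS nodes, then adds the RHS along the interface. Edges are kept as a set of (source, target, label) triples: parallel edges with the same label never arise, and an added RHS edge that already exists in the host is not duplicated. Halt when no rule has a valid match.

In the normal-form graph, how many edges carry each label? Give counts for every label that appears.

Answer: (no edges)

Steps:
start.  V:9 E:6  edges: 2-p->3 2-p->7 3-r->2 3-p->5 5-r->3 7-r->2
1. fire R1 via {0↦5, 1↦4, 2↦3}  →  V:7 E:4  edges: 2-p->3 2-p->7 3-r->2 7-r->2
2. fire R1 via {0↦3, 1↦6, 2↦2}  →  V:5 E:2  edges: 2-p->7 7-r->2
3. fire R1 via {0↦7, 1↦8, 2↦2}  →  V:3 E:0  edges: ∅
final graph: no rule applies after step 3
NF edges: []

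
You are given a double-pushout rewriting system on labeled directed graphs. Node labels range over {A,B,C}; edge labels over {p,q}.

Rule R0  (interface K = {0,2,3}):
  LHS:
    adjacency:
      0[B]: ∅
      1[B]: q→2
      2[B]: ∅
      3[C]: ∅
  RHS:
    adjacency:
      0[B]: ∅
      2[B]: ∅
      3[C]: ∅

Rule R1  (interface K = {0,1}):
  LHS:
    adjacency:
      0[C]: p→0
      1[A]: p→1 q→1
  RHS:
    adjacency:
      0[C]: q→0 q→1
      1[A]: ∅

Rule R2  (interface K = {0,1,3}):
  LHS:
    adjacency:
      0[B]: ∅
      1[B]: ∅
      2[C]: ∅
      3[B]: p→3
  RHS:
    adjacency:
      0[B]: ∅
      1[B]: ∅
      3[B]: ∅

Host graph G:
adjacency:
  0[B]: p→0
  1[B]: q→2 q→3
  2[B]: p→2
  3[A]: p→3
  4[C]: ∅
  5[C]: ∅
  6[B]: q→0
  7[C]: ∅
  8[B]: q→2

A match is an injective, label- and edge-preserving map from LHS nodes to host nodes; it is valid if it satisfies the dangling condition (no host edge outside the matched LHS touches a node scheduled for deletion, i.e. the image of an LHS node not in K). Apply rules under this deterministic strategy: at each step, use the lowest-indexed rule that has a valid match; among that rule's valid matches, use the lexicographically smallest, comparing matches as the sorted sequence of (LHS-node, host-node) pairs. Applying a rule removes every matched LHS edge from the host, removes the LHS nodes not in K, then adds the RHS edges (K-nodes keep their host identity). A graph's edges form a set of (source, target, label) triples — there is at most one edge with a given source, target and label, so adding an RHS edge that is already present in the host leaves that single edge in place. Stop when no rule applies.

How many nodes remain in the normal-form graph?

Answer: 5

Derivation:
start.  V:9 E:7  edges: 0-p->0 1-q->2 1-q->3 2-p->2 3-p->3 6-q->0 8-q->2
1. fire R0 via {0↦0, 1↦8, 2↦2, 3↦4}  →  V:8 E:6  edges: 0-p->0 1-q->2 1-q->3 2-p->2 3-p->3 6-q->0
2. fire R0 via {0↦1, 1↦6, 2↦0, 3↦4}  →  V:7 E:5  edges: 0-p->0 1-q->2 1-q->3 2-p->2 3-p->3
3. fire R2 via {0↦0, 1↦1, 2↦4, 3↦2}  →  V:6 E:4  edges: 0-p->0 1-q->2 1-q->3 3-p->3
4. fire R2 via {0↦1, 1↦2, 2↦5, 3↦0}  →  V:5 E:3  edges: 1-q->2 1-q->3 3-p->3
normal form: no rule applies after step 4
NF nodes: {0:B, 1:B, 2:B, 3:A, 7:C}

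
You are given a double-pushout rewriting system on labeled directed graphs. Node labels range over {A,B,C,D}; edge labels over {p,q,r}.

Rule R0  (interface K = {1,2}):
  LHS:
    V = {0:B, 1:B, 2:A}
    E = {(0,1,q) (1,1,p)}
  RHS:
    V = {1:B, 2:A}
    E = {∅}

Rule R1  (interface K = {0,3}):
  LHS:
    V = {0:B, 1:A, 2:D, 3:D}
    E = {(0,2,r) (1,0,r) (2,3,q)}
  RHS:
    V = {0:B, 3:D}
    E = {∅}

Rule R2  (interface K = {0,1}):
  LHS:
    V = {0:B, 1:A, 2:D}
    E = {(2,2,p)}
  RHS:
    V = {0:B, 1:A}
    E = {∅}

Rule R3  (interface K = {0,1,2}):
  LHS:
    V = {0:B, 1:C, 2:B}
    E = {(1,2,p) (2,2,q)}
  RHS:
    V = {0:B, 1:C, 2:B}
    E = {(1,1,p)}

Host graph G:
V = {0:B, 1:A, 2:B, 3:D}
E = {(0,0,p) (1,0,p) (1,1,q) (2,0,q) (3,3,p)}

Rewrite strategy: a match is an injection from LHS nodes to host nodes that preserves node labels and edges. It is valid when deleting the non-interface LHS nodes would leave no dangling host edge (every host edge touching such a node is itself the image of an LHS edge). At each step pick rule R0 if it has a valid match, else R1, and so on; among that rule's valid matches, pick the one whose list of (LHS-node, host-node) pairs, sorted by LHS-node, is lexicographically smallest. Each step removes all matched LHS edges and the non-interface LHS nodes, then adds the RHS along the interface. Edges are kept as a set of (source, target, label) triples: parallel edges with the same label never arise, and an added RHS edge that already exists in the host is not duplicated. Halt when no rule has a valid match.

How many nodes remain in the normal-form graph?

Answer: 2

Derivation:
start.  V:4 E:5  edges: 0-p->0 1-p->0 1-q->1 2-q->0 3-p->3
1. fire R0 via {0↦2, 1↦0, 2↦1}  →  V:3 E:3  edges: 1-p->0 1-q->1 3-p->3
2. fire R2 via {0↦0, 1↦1, 2↦3}  →  V:2 E:2  edges: 1-p->0 1-q->1
final graph: no rule applies after step 2
NF nodes: {0:B, 1:A}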